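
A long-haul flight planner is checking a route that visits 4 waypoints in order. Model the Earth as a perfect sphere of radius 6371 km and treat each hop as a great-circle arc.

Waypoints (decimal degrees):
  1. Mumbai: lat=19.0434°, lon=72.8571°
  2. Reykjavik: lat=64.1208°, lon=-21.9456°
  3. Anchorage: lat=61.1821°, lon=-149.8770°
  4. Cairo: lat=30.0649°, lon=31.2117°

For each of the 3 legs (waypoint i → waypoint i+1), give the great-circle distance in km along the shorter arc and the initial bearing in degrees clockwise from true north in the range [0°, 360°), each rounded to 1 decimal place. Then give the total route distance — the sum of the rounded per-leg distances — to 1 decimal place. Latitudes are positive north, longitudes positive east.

Leg 1: φ1=0.3323700, φ2=1.1191191, Δφ=0.7867490, Δλ=-1.6546193 rad; a=sin²(Δφ/2)+cosφ1·cosφ2·sin²(Δλ/2)=0.3704902748; c=2·atan2(√a, √(1-a))=1.308789458; dist=6371·c=8338.298 ≈ 8338.3 km; running total=8338.3 km
Leg 1 bearing: y=sinΔλ·cosφ2=-0.43494269, x=cosφ1·sinφ2-sinφ1·cosφ2·cosΔλ=0.86240001; θ=atan2(y, x)=-26.7636° <0 so +360° → 333.2364° ≈ 333.2°
Leg 2: φ1=1.1191191, φ2=1.0678291, Δφ=-0.0512900, Δλ=-2.2328241 rad; a=sin²(Δφ/2)+cosφ1·cosφ2·sin²(Δλ/2)=0.1705201666; c=2·atan2(√a, √(1-a))=0.851361499; dist=6371·c=5424.024 ≈ 5424.0 km; running total=13762.3 km
Leg 2 bearing: y=sinΔλ·cosφ2=-0.38019784, x=cosφ1·sinφ2-sinφ1·cosφ2·cosΔλ=0.64901600; θ=atan2(y, x)=-30.3621° <0 so +360° → 329.6379° ≈ 329.6°
Leg 3: φ1=1.0678291, φ2=0.5247315, Δφ=-0.5430976, Δλ=3.1605941 rad; a=sin²(Δφ/2)+cosφ1·cosφ2·sin²(Δλ/2)=0.4890810768; c=2·atan2(√a, √(1-a))=1.548956744; dist=6371·c=9868.403 ≈ 9868.4 km; running total=23630.7 km
Leg 3 bearing: y=sinΔλ·cosφ2=-0.01644393, x=cosφ1·sinφ2-sinφ1·cosφ2·cosΔλ=0.99962628; θ=atan2(y, x)=-0.9424° <0 so +360° → 359.0576° ≈ 359.1°

Leg 1: dist=8338.3 km, bearing=333.2°
Leg 2: dist=5424.0 km, bearing=329.6°
Leg 3: dist=9868.4 km, bearing=359.1°
Total: 23630.7 km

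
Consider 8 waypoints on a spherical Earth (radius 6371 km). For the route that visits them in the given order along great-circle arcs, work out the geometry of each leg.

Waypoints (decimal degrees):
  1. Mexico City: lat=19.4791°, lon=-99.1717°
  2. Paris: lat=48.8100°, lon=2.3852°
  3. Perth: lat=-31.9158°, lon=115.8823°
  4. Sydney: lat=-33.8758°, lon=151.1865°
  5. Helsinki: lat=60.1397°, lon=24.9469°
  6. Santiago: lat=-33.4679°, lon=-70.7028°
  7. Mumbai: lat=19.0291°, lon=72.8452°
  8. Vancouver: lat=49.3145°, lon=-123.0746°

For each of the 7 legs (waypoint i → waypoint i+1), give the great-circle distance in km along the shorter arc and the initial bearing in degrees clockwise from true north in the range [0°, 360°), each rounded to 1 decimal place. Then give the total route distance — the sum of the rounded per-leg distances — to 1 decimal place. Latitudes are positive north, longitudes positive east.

Leg 1: dist=9199.1 km, bearing=40.6°
Leg 2: dist=14273.9 km, bearing=96.8°
Leg 3: dist=3287.3 km, bearing=103.5°
Leg 4: dist=15200.3 km, bearing=324.2°
Leg 5: dist=13485.2 km, bearing=256.2°
Leg 6: dist=16067.8 km, bearing=104.7°
Leg 7: dist=12254.4 km, bearing=11.0°
Total: 83768.0 km

Leg 1: φ1=0.3399744, φ2=0.8518952, Δφ=0.5119208, Δλ=1.7725023 rad; a=sin²(Δφ/2)+cosφ1·cosφ2·sin²(Δλ/2)=0.4367218640; c=2·atan2(√a, √(1-a))=1.443899765; dist=6371·c=9199.085 ≈ 9199.1 km; running total=9199.1 km
Leg 1 bearing: y=sinΔλ·cosφ2=0.64520667, x=cosφ1·sinφ2-sinφ1·cosφ2·cosΔλ=0.75345329; θ=atan2(y, x)=40.5745° ≈ 40.6°
Leg 2: φ1=0.8518952, φ2=-0.5570358, Δφ=-1.4089310, Δλ=1.9808981 rad; a=sin²(Δφ/2)+cosφ1·cosφ2·sin²(Δλ/2)=0.8103585284; c=2·atan2(√a, √(1-a))=2.240453272; dist=6371·c=14273.928 ≈ 14273.9 km; running total=23473.0 km
Leg 2 bearing: y=sinΔλ·cosφ2=0.77844150, x=cosφ1·sinφ2-sinφ1·cosφ2·cosΔλ=-0.09348348; θ=atan2(y, x)=96.8479° ≈ 96.8°
Leg 3: φ1=-0.5570358, φ2=-0.5912442, Δφ=-0.0342085, Δλ=0.6161745 rad; a=sin²(Δφ/2)+cosφ1·cosφ2·sin²(Δλ/2)=0.0650946688; c=2·atan2(√a, √(1-a))=0.515977888; dist=6371·c=3287.295 ≈ 3287.3 km; running total=26760.3 km
Leg 3 bearing: y=sinΔλ·cosφ2=0.47981468, x=cosφ1·sinφ2-sinφ1·cosφ2·cosΔλ=-0.11492294; θ=atan2(y, x)=103.4695° ≈ 103.5°
Leg 4: φ1=-0.5912442, φ2=1.0496358, Δφ=1.6408800, Δλ=-2.2032967 rad; a=sin²(Δφ/2)+cosφ1·cosφ2·sin²(Δλ/2)=0.8638823800; c=2·atan2(√a, √(1-a))=2.385853426; dist=6371·c=15200.272 ≈ 15200.3 km; running total=41960.6 km
Leg 4 bearing: y=sinΔλ·cosφ2=-0.40157168, x=cosφ1·sinφ2-sinφ1·cosφ2·cosΔλ=0.55596640; θ=atan2(y, x)=-35.8404° <0 so +360° → 324.1596° ≈ 324.2°
Leg 5: φ1=1.0496358, φ2=-0.5841250, Δφ=-1.6337608, Δλ=-1.6694022 rad; a=sin²(Δφ/2)+cosφ1·cosφ2·sin²(Δλ/2)=0.7595728869; c=2·atan2(√a, √(1-a))=2.116647511; dist=6371·c=13485.161 ≈ 13485.2 km; running total=55445.8 km
Leg 5 bearing: y=sinΔλ·cosφ2=-0.83014271, x=cosφ1·sinφ2-sinφ1·cosφ2·cosΔλ=-0.20334882; θ=atan2(y, x)=-103.7639° <0 so +360° → 256.2361° ≈ 256.2°
Leg 6: φ1=-0.5841250, φ2=0.3321204, Δφ=0.9162455, Δλ=2.5053852 rad; a=sin²(Δφ/2)+cosφ1·cosφ2·sin²(Δλ/2)=0.9070635443; c=2·atan2(√a, √(1-a))=2.522020694; dist=6371·c=16067.794 ≈ 16067.8 km; running total=71513.6 km
Leg 6 bearing: y=sinΔλ·cosφ2=0.56168073, x=cosφ1·sinφ2-sinφ1·cosφ2·cosΔλ=-0.14734938; θ=atan2(y, x)=104.6995° ≈ 104.7°
Leg 7: φ1=0.3321204, φ2=0.8607004, Δφ=0.5285799, Δλ=-3.4194456 rad; a=sin²(Δφ/2)+cosφ1·cosφ2·sin²(Δλ/2)=0.6727015484; c=2·atan2(√a, √(1-a))=1.923464611; dist=6371·c=12254.393 ≈ 12254.4 km; running total=83768.0 km
Leg 7 bearing: y=sinΔλ·cosφ2=0.17881245, x=cosφ1·sinφ2-sinφ1·cosφ2·cosΔλ=0.92126153; θ=atan2(y, x)=10.9843° ≈ 11.0°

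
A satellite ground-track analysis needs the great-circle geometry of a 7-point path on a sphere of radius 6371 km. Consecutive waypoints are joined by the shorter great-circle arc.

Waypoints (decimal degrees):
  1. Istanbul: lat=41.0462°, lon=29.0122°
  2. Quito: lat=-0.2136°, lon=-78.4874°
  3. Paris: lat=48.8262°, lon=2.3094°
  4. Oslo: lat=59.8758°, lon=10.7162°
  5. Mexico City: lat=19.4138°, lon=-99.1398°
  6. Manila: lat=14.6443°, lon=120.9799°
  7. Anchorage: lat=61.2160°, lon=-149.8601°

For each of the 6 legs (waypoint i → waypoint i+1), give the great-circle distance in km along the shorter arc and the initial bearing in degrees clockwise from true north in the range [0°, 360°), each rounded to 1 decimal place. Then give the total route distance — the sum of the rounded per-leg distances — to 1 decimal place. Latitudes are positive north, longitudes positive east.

Leg 1: φ1=0.7163913, φ2=-0.0037280, Δφ=-0.7201194, Δλ=-1.8762220 rad; a=sin²(Δφ/2)+cosφ1·cosφ2·sin²(Δλ/2)=0.6146139332; c=2·atan2(√a, √(1-a))=1.802080680; dist=6371·c=11481.056 ≈ 11481.1 km; running total=11481.1 km
Leg 1 bearing: y=sinΔλ·cosφ2=-0.95371242, x=cosφ1·sinφ2-sinφ1·cosφ2·cosΔλ=0.19464635; θ=atan2(y, x)=-78.4647° <0 so +360° → 281.5353° ≈ 281.5°
Leg 2: φ1=-0.0037280, φ2=0.8521780, Δφ=0.8559060, Δλ=1.4101702 rad; a=sin²(Δφ/2)+cosφ1·cosφ2·sin²(Δλ/2)=0.4487567695; c=2·atan2(√a, √(1-a))=1.468129602; dist=6371·c=9353.454 ≈ 9353.5 km; running total=20834.6 km
Leg 2 bearing: y=sinΔλ·cosφ2=0.64987067, x=cosφ1·sinφ2-sinφ1·cosφ2·cosΔλ=0.75310334; θ=atan2(y, x)=40.7917° ≈ 40.8°
Leg 3: φ1=0.8521780, φ2=1.0450299, Δφ=0.1928519, Δλ=0.1467263 rad; a=sin²(Δφ/2)+cosφ1·cosφ2·sin²(Δλ/2)=0.0110443000; c=2·atan2(√a, √(1-a))=0.210572553; dist=6371·c=1341.558 ≈ 1341.6 km; running total=22176.2 km
Leg 3 bearing: y=sinΔλ·cosφ2=0.07337451, x=cosφ1·sinφ2-sinφ1·cosφ2·cosΔλ=0.19571785; θ=atan2(y, x)=20.5510° ≈ 20.6°
Leg 4: φ1=1.0450299, φ2=0.3388347, Δφ=-0.7061951, Δλ=-1.9173489 rad; a=sin²(Δφ/2)+cosφ1·cosφ2·sin²(Δλ/2)=0.4366389453; c=2·atan2(√a, √(1-a))=1.443732582; dist=6371·c=9198.020 ≈ 9198.0 km; running total=31374.2 km
Leg 4 bearing: y=sinΔλ·cosφ2=-0.88707208, x=cosφ1·sinφ2-sinφ1·cosφ2·cosΔλ=0.44389709; θ=atan2(y, x)=-63.4163° <0 so +360° → 296.5837° ≈ 296.6°
Leg 5: φ1=0.3388347, φ2=0.2555913, Δφ=-0.0832435, Δλ=3.8418135 rad; a=sin²(Δφ/2)+cosφ1·cosφ2·sin²(Δλ/2)=0.8068789423; c=2·atan2(√a, √(1-a))=2.231608024; dist=6371·c=14217.575 ≈ 14217.6 km; running total=45591.8 km
Leg 5 bearing: y=sinΔλ·cosφ2=-0.62345304, x=cosφ1·sinφ2-sinφ1·cosφ2·cosΔλ=0.48436305; θ=atan2(y, x)=-52.1562° <0 so +360° → 307.8438° ≈ 307.8°
Leg 6: φ1=0.2555913, φ2=1.0684208, Δφ=0.8128295, Δλ=-4.7270497 rad; a=sin²(Δφ/2)+cosφ1·cosφ2·sin²(Δλ/2)=0.3857953092; c=2·atan2(√a, √(1-a))=1.340352766; dist=6371·c=8539.387 ≈ 8539.4 km; running total=54131.2 km
Leg 6 bearing: y=sinΔλ·cosφ2=0.48145720, x=cosφ1·sinφ2-sinφ1·cosφ2·cosΔλ=0.84618445; θ=atan2(y, x)=29.6388° ≈ 29.6°

Leg 1: dist=11481.1 km, bearing=281.5°
Leg 2: dist=9353.5 km, bearing=40.8°
Leg 3: dist=1341.6 km, bearing=20.6°
Leg 4: dist=9198.0 km, bearing=296.6°
Leg 5: dist=14217.6 km, bearing=307.8°
Leg 6: dist=8539.4 km, bearing=29.6°
Total: 54131.2 km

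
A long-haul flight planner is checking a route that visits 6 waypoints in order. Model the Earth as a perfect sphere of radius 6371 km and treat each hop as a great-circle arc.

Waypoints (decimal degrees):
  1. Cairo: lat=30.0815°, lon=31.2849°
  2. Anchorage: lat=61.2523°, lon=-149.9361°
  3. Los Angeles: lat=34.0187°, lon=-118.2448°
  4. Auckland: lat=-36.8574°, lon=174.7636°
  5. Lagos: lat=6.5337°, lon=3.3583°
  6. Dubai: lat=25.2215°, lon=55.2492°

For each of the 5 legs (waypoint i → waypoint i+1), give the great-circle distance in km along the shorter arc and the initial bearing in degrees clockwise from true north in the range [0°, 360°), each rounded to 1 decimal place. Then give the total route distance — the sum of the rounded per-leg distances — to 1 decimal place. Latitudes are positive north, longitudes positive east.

Leg 1: dist=9858.6 km, bearing=0.6°
Leg 2: dist=3773.0 km, bearing=128.7°
Leg 3: dist=10494.5 km, bearing=227.6°
Leg 4: dist=16532.2 km, bearing=196.6°
Leg 5: dist=5882.4 km, bearing=63.2°
Total: 46540.7 km

Leg 1: φ1=0.5250212, φ2=1.0690543, Δφ=0.5440331, Δλ=-3.1629031 rad; a=sin²(Δφ/2)+cosφ1·cosφ2·sin²(Δλ/2)=0.4883142022; c=2·atan2(√a, √(1-a))=1.547422603; dist=6371·c=9858.629 ≈ 9858.6 km; running total=9858.6 km
Leg 1 bearing: y=sinΔλ·cosφ2=0.01024857, x=cosφ1·sinφ2-sinφ1·cosφ2·cosΔλ=0.99967431; θ=atan2(y, x)=0.5874° ≈ 0.6°
Leg 2: φ1=1.0690543, φ2=0.5937383, Δφ=-0.4753160, Δλ=0.5531175 rad; a=sin²(Δφ/2)+cosφ1·cosφ2·sin²(Δλ/2)=0.0851464044; c=2·atan2(√a, √(1-a))=0.592213407; dist=6371·c=3772.992 ≈ 3773.0 km; running total=13631.6 km
Leg 2 bearing: y=sinΔλ·cosφ2=0.43543273, x=cosφ1·sinφ2-sinφ1·cosφ2·cosΔλ=-0.34926253; θ=atan2(y, x)=128.7333° ≈ 128.7°
Leg 3: φ1=0.5937383, φ2=-0.6432830, Δφ=-1.2370213, Δλ=5.1139613 rad; a=sin²(Δφ/2)+cosφ1·cosφ2·sin²(Δλ/2)=0.5381804974; c=2·atan2(√a, √(1-a))=1.647231727; dist=6371·c=10494.513 ≈ 10494.5 km; running total=24126.1 km
Leg 3 bearing: y=sinΔλ·cosφ2=-0.73647849, x=cosφ1·sinφ2-sinφ1·cosφ2·cosΔλ=-0.67213721; θ=atan2(y, x)=-132.3847° <0 so +360° → 227.6153° ≈ 227.6°
Leg 4: φ1=-0.6432830, φ2=0.1140346, Δφ=0.7573176, Δλ=-2.9915868 rad; a=sin²(Δφ/2)+cosφ1·cosφ2·sin²(Δλ/2)=0.9271299195; c=2·atan2(√a, √(1-a))=2.594921689; dist=6371·c=16532.246 ≈ 16532.2 km; running total=40658.3 km
Leg 4 bearing: y=sinΔλ·cosφ2=-0.14847326, x=cosφ1·sinφ2-sinφ1·cosφ2·cosΔλ=-0.49819255; θ=atan2(y, x)=-163.4047° <0 so +360° → 196.5953° ≈ 196.6°
Leg 5: φ1=0.1140346, φ2=0.4401982, Δφ=0.3261636, Δλ=0.9056671 rad; a=sin²(Δφ/2)+cosφ1·cosφ2·sin²(Δλ/2)=0.1984070226; c=2·atan2(√a, √(1-a))=0.923306799; dist=6371·c=5882.388 ≈ 5882.4 km; running total=46540.7 km
Leg 5 bearing: y=sinΔλ·cosφ2=0.71182565, x=cosφ1·sinφ2-sinφ1·cosφ2·cosΔλ=0.35982072; θ=atan2(y, x)=63.1839° ≈ 63.2°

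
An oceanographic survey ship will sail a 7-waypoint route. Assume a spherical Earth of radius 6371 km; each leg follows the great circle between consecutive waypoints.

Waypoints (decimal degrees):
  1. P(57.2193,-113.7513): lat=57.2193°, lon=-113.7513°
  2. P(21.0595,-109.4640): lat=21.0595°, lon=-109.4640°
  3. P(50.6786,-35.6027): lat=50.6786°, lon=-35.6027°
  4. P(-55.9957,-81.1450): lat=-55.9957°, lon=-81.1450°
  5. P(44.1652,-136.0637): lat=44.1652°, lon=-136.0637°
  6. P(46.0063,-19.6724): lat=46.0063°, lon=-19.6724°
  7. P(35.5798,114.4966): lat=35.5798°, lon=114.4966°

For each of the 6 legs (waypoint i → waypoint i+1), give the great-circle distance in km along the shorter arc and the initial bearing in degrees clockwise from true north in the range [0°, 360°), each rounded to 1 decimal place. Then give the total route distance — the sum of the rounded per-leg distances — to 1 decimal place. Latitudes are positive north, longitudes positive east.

Leg 1: φ1=0.9986652, φ2=0.3675576, Δφ=-0.6311076, Δλ=0.0748275 rad; a=sin²(Δφ/2)+cosφ1·cosφ2·sin²(Δλ/2)=0.0970196824; c=2·atan2(√a, √(1-a))=0.633499867; dist=6371·c=4036.028 ≈ 4036.0 km; running total=4036.0 km
Leg 1 bearing: y=sinΔλ·cosφ2=0.06976446, x=cosφ1·sinφ2-sinφ1·cosφ2·cosΔλ=-0.58784384; θ=atan2(y, x)=173.2319° ≈ 173.2°
Leg 2: φ1=0.3675576, φ2=0.8845084, Δφ=0.5169508, Δλ=1.2891229 rad; a=sin²(Δφ/2)+cosφ1·cosφ2·sin²(Δλ/2)=0.2788214430; c=2·atan2(√a, √(1-a))=1.112571105; dist=6371·c=7088.191 ≈ 7088.2 km; running total=11124.2 km
Leg 2 bearing: y=sinΔλ·cosφ2=0.60869796, x=cosφ1·sinφ2-sinφ1·cosφ2·cosΔλ=0.65864025; θ=atan2(y, x)=42.7433° ≈ 42.7°
Leg 3: φ1=0.8845084, φ2=-0.9773093, Δφ=-1.8618178, Δλ=-0.7948631 rad; a=sin²(Δφ/2)+cosφ1·cosφ2·sin²(Δλ/2)=0.6965551214; c=2·atan2(√a, √(1-a))=1.974808052; dist=6371·c=12581.502 ≈ 12581.5 km; running total=23705.7 km
Leg 3 bearing: y=sinΔλ·cosφ2=-0.39917825, x=cosφ1·sinφ2-sinφ1·cosφ2·cosΔλ=-0.82832425; θ=atan2(y, x)=-154.2701° <0 so +360° → 205.7299° ≈ 205.7°
Leg 4: φ1=-0.9773093, φ2=0.7708282, Δφ=1.7481375, Δλ=-0.9585121 rad; a=sin²(Δφ/2)+cosφ1·cosφ2·sin²(Δλ/2)=0.6735082360; c=2·atan2(√a, √(1-a))=1.925184339; dist=6371·c=12265.349 ≈ 12265.3 km; running total=35971.0 km
Leg 4 bearing: y=sinΔλ·cosφ2=-0.58702113, x=cosφ1·sinφ2-sinφ1·cosφ2·cosΔλ=0.73142721; θ=atan2(y, x)=-38.7495° <0 so +360° → 321.2505° ≈ 321.3°
Leg 5: φ1=0.7708282, φ2=0.8029614, Δφ=0.0321333, Δλ=2.0314114 rad; a=sin²(Δφ/2)+cosφ1·cosφ2·sin²(Δλ/2)=0.3601155514; c=2·atan2(√a, √(1-a))=1.287242941; dist=6371·c=8201.025 ≈ 8201.0 km; running total=44172.0 km
Leg 5 bearing: y=sinΔλ·cosφ2=0.62218971, x=cosφ1·sinφ2-sinφ1·cosφ2·cosΔλ=0.73116984; θ=atan2(y, x)=40.3962° ≈ 40.4°
Leg 6: φ1=0.8029614, φ2=0.6209847, Δφ=-0.1819768, Δλ=2.3416908 rad; a=sin²(Δφ/2)+cosφ1·cosφ2·sin²(Δλ/2)=0.4875153814; c=2·atan2(√a, √(1-a))=1.545824494; dist=6371·c=9848.448 ≈ 9848.4 km; running total=54020.4 km
Leg 6 bearing: y=sinΔλ·cosφ2=0.58337435, x=cosφ1·sinφ2-sinφ1·cosφ2·cosΔλ=0.81181950; θ=atan2(y, x)=35.7011° ≈ 35.7°

Leg 1: dist=4036.0 km, bearing=173.2°
Leg 2: dist=7088.2 km, bearing=42.7°
Leg 3: dist=12581.5 km, bearing=205.7°
Leg 4: dist=12265.3 km, bearing=321.3°
Leg 5: dist=8201.0 km, bearing=40.4°
Leg 6: dist=9848.4 km, bearing=35.7°
Total: 54020.4 km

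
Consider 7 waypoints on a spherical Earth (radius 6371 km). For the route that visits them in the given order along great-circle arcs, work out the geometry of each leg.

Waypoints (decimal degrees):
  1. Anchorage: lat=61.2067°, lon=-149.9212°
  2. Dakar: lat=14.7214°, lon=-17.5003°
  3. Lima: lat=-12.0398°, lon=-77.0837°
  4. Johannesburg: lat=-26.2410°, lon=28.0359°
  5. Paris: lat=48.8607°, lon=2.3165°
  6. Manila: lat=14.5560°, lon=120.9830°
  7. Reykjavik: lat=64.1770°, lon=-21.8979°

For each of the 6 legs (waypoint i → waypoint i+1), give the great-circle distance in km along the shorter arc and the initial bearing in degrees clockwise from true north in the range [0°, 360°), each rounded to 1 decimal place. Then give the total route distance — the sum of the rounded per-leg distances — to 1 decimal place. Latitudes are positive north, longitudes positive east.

Leg 1: φ1=1.0682584, φ2=0.2569369, Δφ=-0.8113215, Δλ=2.3111807 rad; a=sin²(Δφ/2)+cosφ1·cosφ2·sin²(Δλ/2)=0.5457709053; c=2·atan2(√a, √(1-a))=1.662466474; dist=6371·c=10591.574 ≈ 10591.6 km; running total=10591.6 km
Leg 1 bearing: y=sinΔλ·cosφ2=0.71397606, x=cosφ1·sinφ2-sinφ1·cosφ2·cosΔλ=0.69416013; θ=atan2(y, x)=45.8062° ≈ 45.8°
Leg 2: φ1=0.2569369, φ2=-0.2101342, Δφ=-0.4670711, Δλ=-1.0399265 rad; a=sin²(Δφ/2)+cosφ1·cosφ2·sin²(Δλ/2)=0.2870571770; c=2·atan2(√a, √(1-a))=1.130855811; dist=6371·c=7204.682 ≈ 7204.7 km; running total=17796.3 km
Leg 2 bearing: y=sinΔλ·cosφ2=-0.84339748, x=cosφ1·sinφ2-sinφ1·cosφ2·cosΔλ=-0.32756999; θ=atan2(y, x)=-111.2258° <0 so +360° → 248.7742° ≈ 248.8°
Leg 3: φ1=-0.2101342, φ2=-0.4579918, Δφ=-0.2478577, Δλ=1.8346831 rad; a=sin²(Δφ/2)+cosφ1·cosφ2·sin²(Δλ/2)=0.5682896597; c=2·atan2(√a, √(1-a))=1.707803874; dist=6371·c=10880.418 ≈ 10880.4 km; running total=28676.7 km
Leg 3 bearing: y=sinΔλ·cosφ2=0.86589317, x=cosφ1·sinφ2-sinφ1·cosφ2·cosΔλ=-0.48122252; θ=atan2(y, x)=119.0632° ≈ 119.1°
Leg 4: φ1=-0.4579918, φ2=0.8527801, Δφ=1.3107719, Δλ=-0.4488882 rad; a=sin²(Δφ/2)+cosφ1·cosφ2·sin²(Δλ/2)=0.4006780614; c=2·atan2(√a, √(1-a))=1.370822298; dist=6371·c=8733.509 ≈ 8733.5 km; running total=37410.2 km
Leg 4 bearing: y=sinΔλ·cosφ2=-0.28550154, x=cosφ1·sinφ2-sinφ1·cosφ2·cosΔλ=0.93756572; θ=atan2(y, x)=-16.9362° <0 so +360° → 343.0638° ≈ 343.1°
Leg 5: φ1=0.8527801, φ2=0.2540501, Δφ=-0.5987300, Δλ=2.0711211 rad; a=sin²(Δφ/2)+cosφ1·cosφ2·sin²(Δλ/2)=0.5580955041; c=2·atan2(√a, √(1-a))=1.687250373; dist=6371·c=10749.472 ≈ 10749.5 km; running total=48159.7 km
Leg 5 bearing: y=sinΔλ·cosφ2=0.84926355, x=cosφ1·sinφ2-sinφ1·cosφ2·cosΔλ=0.51502531; θ=atan2(y, x)=58.7658° ≈ 58.8°
Leg 6: φ1=0.2540501, φ2=1.1201000, Δφ=0.8660498, Δλ=-2.4937421 rad; a=sin²(Δφ/2)+cosφ1·cosφ2·sin²(Δλ/2)=0.5549778362; c=2·atan2(√a, √(1-a))=1.680974779; dist=6371·c=10709.490 ≈ 10709.5 km; running total=58869.2 km
Leg 6 bearing: y=sinΔλ·cosφ2=-0.26286866, x=cosφ1·sinφ2-sinφ1·cosφ2·cosΔλ=0.95854568; θ=atan2(y, x)=-15.3356° <0 so +360° → 344.6644° ≈ 344.7°

Leg 1: dist=10591.6 km, bearing=45.8°
Leg 2: dist=7204.7 km, bearing=248.8°
Leg 3: dist=10880.4 km, bearing=119.1°
Leg 4: dist=8733.5 km, bearing=343.1°
Leg 5: dist=10749.5 km, bearing=58.8°
Leg 6: dist=10709.5 km, bearing=344.7°
Total: 58869.2 km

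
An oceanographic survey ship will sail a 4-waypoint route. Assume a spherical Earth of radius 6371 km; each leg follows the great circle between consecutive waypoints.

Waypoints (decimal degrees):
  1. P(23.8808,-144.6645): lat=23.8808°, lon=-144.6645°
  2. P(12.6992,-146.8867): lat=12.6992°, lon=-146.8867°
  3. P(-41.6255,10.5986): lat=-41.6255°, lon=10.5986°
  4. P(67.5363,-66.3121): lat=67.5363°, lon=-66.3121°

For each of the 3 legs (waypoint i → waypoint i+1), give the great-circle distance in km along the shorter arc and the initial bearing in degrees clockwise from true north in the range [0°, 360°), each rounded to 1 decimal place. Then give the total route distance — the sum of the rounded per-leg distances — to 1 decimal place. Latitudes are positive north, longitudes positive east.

Leg 1: φ1=0.4167986, φ2=0.2216429, Δφ=-0.1951557, Δλ=-0.0387847 rad; a=sin²(Δφ/2)+cosφ1·cosφ2·sin²(Δλ/2)=0.0098266739; c=2·atan2(√a, √(1-a))=0.198585312; dist=6371·c=1265.187 ≈ 1265.2 km; running total=1265.2 km
Leg 1 bearing: y=sinΔλ·cosφ2=-0.03782646, x=cosφ1·sinφ2-sinφ1·cosφ2·cosΔλ=-0.19362232; θ=atan2(y, x)=-168.9458° <0 so +360° → 191.0542° ≈ 191.1°
Leg 2: φ1=0.2216429, φ2=-0.7265020, Δφ=-0.9481449, Δλ=2.7486370 rad; a=sin²(Δφ/2)+cosφ1·cosφ2·sin²(Δλ/2)=0.9098313264; c=2·atan2(√a, √(1-a))=2.531618201; dist=6371·c=16128.940 ≈ 16128.9 km; running total=17394.1 km
Leg 2 bearing: y=sinΔλ·cosφ2=0.28623401, x=cosφ1·sinφ2-sinφ1·cosφ2·cosΔλ=-0.49620886; θ=atan2(y, x)=150.0219° ≈ 150.0°
Leg 3: φ1=-0.7265020, φ2=1.1787308, Δφ=1.9052328, Δλ=-1.3423449 rad; a=sin²(Δφ/2)+cosφ1·cosφ2·sin²(Δλ/2)=0.7745860816; c=2·atan2(√a, √(1-a))=2.152169662; dist=6371·c=13711.473 ≈ 13711.5 km; running total=31105.6 km
Leg 3 bearing: y=sinΔλ·cosφ2=-0.37217046, x=cosφ1·sinφ2-sinφ1·cosφ2·cosΔλ=0.74826405; θ=atan2(y, x)=-26.4448° <0 so +360° → 333.5552° ≈ 333.6°

Leg 1: dist=1265.2 km, bearing=191.1°
Leg 2: dist=16128.9 km, bearing=150.0°
Leg 3: dist=13711.5 km, bearing=333.6°
Total: 31105.6 km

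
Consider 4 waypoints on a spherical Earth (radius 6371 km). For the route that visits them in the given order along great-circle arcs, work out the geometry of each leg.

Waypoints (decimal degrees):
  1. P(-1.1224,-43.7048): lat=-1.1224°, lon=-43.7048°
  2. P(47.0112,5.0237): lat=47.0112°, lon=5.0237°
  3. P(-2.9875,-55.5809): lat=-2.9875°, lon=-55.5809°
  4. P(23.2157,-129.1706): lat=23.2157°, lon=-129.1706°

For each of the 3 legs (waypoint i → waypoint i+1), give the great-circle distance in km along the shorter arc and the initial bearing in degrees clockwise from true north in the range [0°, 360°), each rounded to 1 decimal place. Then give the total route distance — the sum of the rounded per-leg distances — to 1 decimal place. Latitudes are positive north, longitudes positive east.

Leg 1: dist=7137.8 km, bearing=34.7°
Leg 2: dist=8092.4 km, bearing=245.6°
Leg 3: dist=8471.7 km, bearing=294.8°
Total: 23701.9 km

Leg 1: φ1=-0.0195896, φ2=0.8205002, Δφ=0.8400898, Δλ=0.8504728 rad; a=sin²(Δφ/2)+cosφ1·cosφ2·sin²(Δλ/2)=0.2823220350; c=2·atan2(√a, √(1-a))=1.120362724; dist=6371·c=7137.831 ≈ 7137.8 km; running total=7137.8 km
Leg 1 bearing: y=sinΔλ·cosφ2=0.51247728, x=cosφ1·sinφ2-sinφ1·cosφ2·cosΔλ=0.74015691; θ=atan2(y, x)=34.6983° ≈ 34.7°
Leg 2: φ1=0.8205002, φ2=-0.0521417, Δφ=-0.8726419, Δλ=-1.0577498 rad; a=sin²(Δφ/2)+cosφ1·cosφ2·sin²(Δλ/2)=0.3519504404; c=2·atan2(√a, √(1-a))=1.270190292; dist=6371·c=8092.382 ≈ 8092.4 km; running total=15230.2 km
Leg 2 bearing: y=sinΔλ·cosφ2=-0.87006913, x=cosφ1·sinφ2-sinφ1·cosφ2·cosΔλ=-0.39408759; θ=atan2(y, x)=-114.3676° <0 so +360° → 245.6324° ≈ 245.6°
Leg 3: φ1=-0.0521417, φ2=0.4051904, Δφ=0.4573321, Δλ=-1.2843826 rad; a=sin²(Δφ/2)+cosφ1·cosφ2·sin²(Δλ/2)=0.3806297407; c=2·atan2(√a, √(1-a))=1.329727669; dist=6371·c=8471.695 ≈ 8471.7 km; running total=23701.9 km
Leg 3 bearing: y=sinΔλ·cosφ2=-0.88158913, x=cosφ1·sinφ2-sinφ1·cosφ2·cosΔλ=0.40718985; θ=atan2(y, x)=-65.2087° <0 so +360° → 294.7913° ≈ 294.8°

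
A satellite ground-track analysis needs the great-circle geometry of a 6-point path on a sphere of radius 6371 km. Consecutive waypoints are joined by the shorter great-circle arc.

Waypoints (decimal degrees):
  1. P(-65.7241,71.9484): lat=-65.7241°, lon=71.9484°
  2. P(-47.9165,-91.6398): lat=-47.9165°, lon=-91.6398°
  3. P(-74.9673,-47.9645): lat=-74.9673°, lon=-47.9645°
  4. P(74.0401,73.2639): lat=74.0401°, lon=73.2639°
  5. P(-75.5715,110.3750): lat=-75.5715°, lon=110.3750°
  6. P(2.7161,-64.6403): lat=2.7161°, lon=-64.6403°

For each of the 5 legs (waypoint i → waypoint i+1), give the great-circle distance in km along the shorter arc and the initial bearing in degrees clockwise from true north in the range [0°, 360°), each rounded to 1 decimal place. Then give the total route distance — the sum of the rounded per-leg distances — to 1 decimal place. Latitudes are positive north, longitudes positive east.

Leg 1: dist=7300.5 km, bearing=192.0°
Leg 2: dist=3624.4 km, bearing=160.6°
Leg 3: dist=18337.4 km, bearing=64.6°
Leg 4: dist=16815.1 km, bearing=161.8°
Leg 5: dist=11907.7 km, bearing=185.2°
Total: 57985.1 km

Leg 1: φ1=-1.1471019, φ2=-0.8363007, Δφ=0.3108013, Δλ=-2.8551527 rad; a=sin²(Δφ/2)+cosφ1·cosφ2·sin²(Δλ/2)=0.2938874298; c=2·atan2(√a, √(1-a))=1.145901305; dist=6371·c=7300.537 ≈ 7300.5 km; running total=7300.5 km
Leg 1 bearing: y=sinΔλ·cosφ2=-0.18936130, x=cosφ1·sinφ2-sinφ1·cosφ2·cosΔλ=-0.89118614; θ=atan2(y, x)=-168.0041° <0 so +360° → 191.9959° ≈ 192.0°
Leg 2: φ1=-0.8363007, φ2=-1.3084262, Δφ=-0.4721255, Δλ=0.7622778 rad; a=sin²(Δφ/2)+cosφ1·cosφ2·sin²(Δλ/2)=0.0787510612; c=2·atan2(√a, √(1-a))=0.568892915; dist=6371·c=3624.417 ≈ 3624.4 km; running total=10924.9 km
Leg 2 bearing: y=sinΔλ·cosφ2=0.17911351, x=cosφ1·sinφ2-sinφ1·cosφ2·cosΔλ=-0.50805086; θ=atan2(y, x)=160.5799° ≈ 160.6°
Leg 3: φ1=-1.3084262, φ2=1.2922435, Δφ=2.6006697, Δλ=2.1158347 rad; a=sin²(Δφ/2)+cosφ1·cosφ2·sin²(Δλ/2)=0.9827630634; c=2·atan2(√a, √(1-a))=2.878253370; dist=6371·c=18337.352 ≈ 18337.4 km; running total=29262.3 km
Leg 3 bearing: y=sinΔλ·cosφ2=0.23512419, x=cosφ1·sinφ2-sinφ1·cosφ2·cosΔλ=0.11169562; θ=atan2(y, x)=64.5900° ≈ 64.6°
Leg 4: φ1=1.2922435, φ2=-1.3189715, Δφ=-2.6112150, Δλ=0.6477109 rad; a=sin²(Δφ/2)+cosφ1·cosφ2·sin²(Δλ/2)=0.9382461578; c=2·atan2(√a, √(1-a))=2.639323297; dist=6371·c=16815.129 ≈ 16815.1 km; running total=46077.4 km
Leg 4 bearing: y=sinΔλ·cosφ2=0.15034083, x=cosφ1·sinφ2-sinφ1·cosφ2·cosΔλ=-0.45733889; θ=atan2(y, x)=161.8028° ≈ 161.8°
Leg 5: φ1=-1.3189715, φ2=0.0474049, Δφ=1.3663764, Δλ=-3.0545932 rad; a=sin²(Δφ/2)+cosφ1·cosφ2·sin²(Δλ/2)=0.6469214585; c=2·atan2(√a, √(1-a))=1.869041097; dist=6371·c=11907.661 ≈ 11907.7 km; running total=57985.1 km
Leg 5 bearing: y=sinΔλ·cosφ2=-0.08679211, x=cosφ1·sinφ2-sinφ1·cosφ2·cosΔλ=-0.95190518; θ=atan2(y, x)=-174.7903° <0 so +360° → 185.2097° ≈ 185.2°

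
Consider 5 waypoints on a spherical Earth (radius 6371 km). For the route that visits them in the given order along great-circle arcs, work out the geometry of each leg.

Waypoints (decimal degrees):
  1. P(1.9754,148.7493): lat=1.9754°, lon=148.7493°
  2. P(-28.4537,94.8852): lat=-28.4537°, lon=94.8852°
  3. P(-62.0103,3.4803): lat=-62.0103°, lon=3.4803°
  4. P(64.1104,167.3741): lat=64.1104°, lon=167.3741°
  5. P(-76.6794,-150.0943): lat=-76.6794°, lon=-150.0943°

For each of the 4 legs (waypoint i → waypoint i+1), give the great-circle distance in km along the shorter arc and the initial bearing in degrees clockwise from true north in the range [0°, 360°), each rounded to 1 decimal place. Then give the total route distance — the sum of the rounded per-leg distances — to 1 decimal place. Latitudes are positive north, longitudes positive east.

Leg 1: φ1=0.0344772, φ2=-0.4966107, Δφ=-0.5310880, Δλ=-0.9401059 rad; a=sin²(Δφ/2)+cosφ1·cosφ2·sin²(Δλ/2)=0.2491318100; c=2·atan2(√a, √(1-a))=1.045191389; dist=6371·c=6658.914 ≈ 6658.9 km; running total=6658.9 km
Leg 1 bearing: y=sinΔλ·cosφ2=-0.71006194, x=cosφ1·sinφ2-sinφ1·cosφ2·cosΔλ=-0.49403710; θ=atan2(y, x)=-124.8289° <0 so +360° → 235.1711° ≈ 235.2°
Leg 2: φ1=-0.4966107, φ2=-1.0822839, Δφ=-0.5856732, Δλ=-1.5953165 rad; a=sin²(Δφ/2)+cosφ1·cosφ2·sin²(Δλ/2)=0.2946986481; c=2·atan2(√a, √(1-a))=1.147681369; dist=6371·c=7311.878 ≈ 7311.9 km; running total=13970.8 km
Leg 2 bearing: y=sinΔλ·cosφ2=-0.46917175, x=cosφ1·sinφ2-sinφ1·cosφ2·cosΔλ=-0.78184608; θ=atan2(y, x)=-149.0328° <0 so +360° → 210.9672° ≈ 211.0°
Leg 3: φ1=-1.0822839, φ2=1.1189376, Δφ=2.2012215, Δλ=2.8604864 rad; a=sin²(Δφ/2)+cosφ1·cosφ2·sin²(Δλ/2)=0.9956425209; c=2·atan2(√a, √(1-a))=3.009474175; dist=6371·c=19173.360 ≈ 19173.4 km; running total=33144.2 km
Leg 3 bearing: y=sinΔλ·cosφ2=0.12113165, x=cosφ1·sinφ2-sinφ1·cosφ2·cosΔλ=0.05177924; θ=atan2(y, x)=66.8551° ≈ 66.9°
Leg 4: φ1=1.1189376, φ2=-1.3383080, Δφ=-2.4572456, Δλ=-5.5408689 rad; a=sin²(Δφ/2)+cosφ1·cosφ2·sin²(Δλ/2)=0.9006498544; c=2·atan2(√a, √(1-a))=2.500260865; dist=6371·c=15929.162 ≈ 15929.2 km; running total=49073.4 km
Leg 4 bearing: y=sinΔλ·cosφ2=0.15574939, x=cosφ1·sinφ2-sinφ1·cosφ2·cosΔλ=-0.57763388; θ=atan2(y, x)=164.9100° ≈ 164.9°

Leg 1: dist=6658.9 km, bearing=235.2°
Leg 2: dist=7311.9 km, bearing=211.0°
Leg 3: dist=19173.4 km, bearing=66.9°
Leg 4: dist=15929.2 km, bearing=164.9°
Total: 49073.4 km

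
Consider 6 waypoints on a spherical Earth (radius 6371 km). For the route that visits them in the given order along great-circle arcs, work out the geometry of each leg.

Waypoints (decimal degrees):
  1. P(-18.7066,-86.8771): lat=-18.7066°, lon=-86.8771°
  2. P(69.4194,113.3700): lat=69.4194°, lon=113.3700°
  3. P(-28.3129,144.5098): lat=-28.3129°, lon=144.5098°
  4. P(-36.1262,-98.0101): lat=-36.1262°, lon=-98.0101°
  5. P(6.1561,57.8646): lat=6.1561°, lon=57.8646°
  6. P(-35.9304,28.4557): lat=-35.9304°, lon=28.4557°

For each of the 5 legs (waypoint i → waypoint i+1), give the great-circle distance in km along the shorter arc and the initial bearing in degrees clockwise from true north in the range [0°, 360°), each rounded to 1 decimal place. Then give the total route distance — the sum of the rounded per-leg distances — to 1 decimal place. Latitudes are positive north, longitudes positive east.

Leg 1: dist=14208.5 km, bearing=351.1°
Leg 2: dist=11155.0 km, bearing=152.4°
Leg 3: dist=10316.7 km, bearing=134.2°
Leg 4: dist=15874.5 km, bearing=137.8°
Leg 5: dist=5596.2 km, bearing=211.1°
Total: 57150.9 km

Leg 1: φ1=-0.3264918, φ2=1.2115971, Δφ=1.5380889, Δλ=3.4949712 rad; a=sin²(Δφ/2)+cosφ1·cosφ2·sin²(Δλ/2)=0.8063171599; c=2·atan2(√a, √(1-a))=2.230185665; dist=6371·c=14208.513 ≈ 14208.5 km; running total=14208.5 km
Leg 1 bearing: y=sinΔλ·cosφ2=-0.12165200, x=cosφ1·sinφ2-sinφ1·cosφ2·cosΔλ=0.78094813; θ=atan2(y, x)=-8.8541° <0 so +360° → 351.1459° ≈ 351.1°
Leg 2: φ1=1.2115971, φ2=-0.4941533, Δφ=-1.7057504, Δλ=0.5434920 rad; a=sin²(Δφ/2)+cosφ1·cosφ2·sin²(Δλ/2)=0.5895686192; c=2·atan2(√a, √(1-a))=1.750905761; dist=6371·c=11155.021 ≈ 11155.0 km; running total=25363.5 km
Leg 2 bearing: y=sinΔλ·cosφ2=0.45526429, x=cosφ1·sinφ2-sinφ1·cosφ2·cosΔλ=-0.87214923; θ=atan2(y, x)=152.4353° ≈ 152.4°
Leg 3: φ1=-0.4941533, φ2=-0.6305211, Δφ=-0.1363678, Δλ=-4.2327708 rad; a=sin²(Δφ/2)+cosφ1·cosφ2·sin²(Δλ/2)=0.5242520949; c=2·atan2(√a, √(1-a))=1.619319556; dist=6371·c=10316.685 ≈ 10316.7 km; running total=35680.2 km
Leg 3 bearing: y=sinΔλ·cosφ2=0.71658622, x=cosφ1·sinφ2-sinφ1·cosφ2·cosΔλ=-0.69580999; θ=atan2(y, x)=134.1572° ≈ 134.2°
Leg 4: φ1=-0.6305211, φ2=0.1074442, Δφ=0.7379654, Δλ=2.7205267 rad; a=sin²(Δφ/2)+cosφ1·cosφ2·sin²(Δλ/2)=0.8980708664; c=2·atan2(√a, √(1-a))=2.491688389; dist=6371·c=15874.547 ≈ 15874.5 km; running total=51554.7 km
Leg 4 bearing: y=sinΔλ·cosφ2=0.40637651, x=cosφ1·sinφ2-sinφ1·cosφ2·cosΔλ=-0.44834861; θ=atan2(y, x)=137.8113° ≈ 137.8°
Leg 5: φ1=0.1074442, φ2=-0.6271038, Δφ=-0.7345480, Δλ=-0.5132821 rad; a=sin²(Δφ/2)+cosφ1·cosφ2·sin²(Δλ/2)=0.1808041771; c=2·atan2(√a, √(1-a))=0.878389431; dist=6371·c=5596.219 ≈ 5596.2 km; running total=57150.9 km
Leg 5 bearing: y=sinΔλ·cosφ2=-0.39760927, x=cosφ1·sinφ2-sinφ1·cosφ2·cosΔλ=-0.65906219; θ=atan2(y, x)=-148.8976° <0 so +360° → 211.1024° ≈ 211.1°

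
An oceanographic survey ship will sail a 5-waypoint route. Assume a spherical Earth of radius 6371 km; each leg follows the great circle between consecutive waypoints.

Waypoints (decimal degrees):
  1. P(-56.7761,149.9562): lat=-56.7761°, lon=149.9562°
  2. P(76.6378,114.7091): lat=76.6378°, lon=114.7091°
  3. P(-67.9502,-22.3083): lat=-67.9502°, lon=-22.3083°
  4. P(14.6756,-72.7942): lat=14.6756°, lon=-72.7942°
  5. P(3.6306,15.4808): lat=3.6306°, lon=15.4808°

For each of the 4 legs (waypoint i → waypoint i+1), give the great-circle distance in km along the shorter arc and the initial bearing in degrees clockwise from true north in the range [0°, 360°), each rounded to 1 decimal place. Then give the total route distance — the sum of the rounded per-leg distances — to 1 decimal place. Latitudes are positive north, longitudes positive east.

Leg 1: φ1=-0.9909299, φ2=1.3375819, Δφ=2.3285118, Δλ=-0.6151779 rad; a=sin²(Δφ/2)+cosφ1·cosφ2·sin²(Δλ/2)=0.8552389886; c=2·atan2(√a, √(1-a))=2.360973519; dist=6371·c=15041.762 ≈ 15041.8 km; running total=15041.8 km
Leg 1 bearing: y=sinΔλ·cosφ2=-0.13337221, x=cosφ1·sinφ2-sinφ1·cosφ2·cosΔλ=0.69096519; θ=atan2(y, x)=-10.9250° <0 so +360° → 349.0750° ≈ 349.1°
Leg 2: φ1=1.3375819, φ2=-1.1859547, Δφ=-2.5235367, Δλ=-2.3914048 rad; a=sin²(Δφ/2)+cosφ1·cosφ2·sin²(Δλ/2)=0.9826183967; c=2·atan2(√a, √(1-a))=2.877144140; dist=6371·c=18330.285 ≈ 18330.3 km; running total=33372.1 km
Leg 2 bearing: y=sinΔλ·cosφ2=-0.25594721, x=cosφ1·sinφ2-sinφ1·cosφ2·cosΔλ=0.05299963; θ=atan2(y, x)=-78.3010° <0 so +360° → 281.6990° ≈ 281.7°
Leg 3: φ1=-1.1859547, φ2=0.2561375, Δφ=1.4420923, Δλ=-0.8811452 rad; a=sin²(Δφ/2)+cosφ1·cosφ2·sin²(Δλ/2)=0.5018727903; c=2·atan2(√a, √(1-a))=1.574541916; dist=6371·c=10031.407 ≈ 10031.4 km; running total=43403.5 km
Leg 3 bearing: y=sinΔλ·cosφ2=-0.74629945, x=cosφ1·sinφ2-sinφ1·cosφ2·cosΔλ=0.66559981; θ=atan2(y, x)=-48.2713° <0 so +360° → 311.7287° ≈ 311.7°
Leg 4: φ1=0.2561375, φ2=0.0633659, Δφ=-0.1927716, Δλ=1.5406894 rad; a=sin²(Δφ/2)+cosφ1·cosφ2·sin²(Δλ/2)=0.4774476836; c=2·atan2(√a, √(1-a))=1.525676386; dist=6371·c=9720.084 ≈ 9720.1 km; running total=53123.6 km
Leg 4 bearing: y=sinΔλ·cosφ2=0.99754078, x=cosφ1·sinφ2-sinφ1·cosφ2·cosΔλ=0.05364663; θ=atan2(y, x)=86.9217° ≈ 86.9°

Leg 1: dist=15041.8 km, bearing=349.1°
Leg 2: dist=18330.3 km, bearing=281.7°
Leg 3: dist=10031.4 km, bearing=311.7°
Leg 4: dist=9720.1 km, bearing=86.9°
Total: 53123.6 km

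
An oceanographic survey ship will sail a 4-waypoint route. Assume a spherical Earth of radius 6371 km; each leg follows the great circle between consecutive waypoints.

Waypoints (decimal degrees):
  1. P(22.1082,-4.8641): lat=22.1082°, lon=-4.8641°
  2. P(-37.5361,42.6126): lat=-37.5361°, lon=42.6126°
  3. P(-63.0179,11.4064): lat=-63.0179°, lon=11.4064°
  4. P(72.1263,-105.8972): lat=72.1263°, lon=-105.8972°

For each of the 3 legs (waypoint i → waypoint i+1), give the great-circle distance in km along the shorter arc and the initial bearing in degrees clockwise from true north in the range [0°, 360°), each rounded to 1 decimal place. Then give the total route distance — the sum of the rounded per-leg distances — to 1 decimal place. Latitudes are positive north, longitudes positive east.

Leg 1: dist=8283.9 km, bearing=142.7°
Leg 2: dist=3526.7 km, bearing=206.6°
Leg 3: dist=17322.5 km, bearing=318.3°
Total: 29133.1 km

Leg 1: φ1=0.3858609, φ2=-0.6551285, Δφ=-1.0409894, Δλ=0.8286247 rad; a=sin²(Δφ/2)+cosφ1·cosφ2·sin²(Δλ/2)=0.3663729989; c=2·atan2(√a, √(1-a))=1.300254077; dist=6371·c=8283.919 ≈ 8283.9 km; running total=8283.9 km
Leg 1 bearing: y=sinΔλ·cosφ2=0.58442063, x=cosφ1·sinφ2-sinφ1·cosφ2·cosΔλ=-0.76617741; θ=atan2(y, x)=142.6645° ≈ 142.7°
Leg 2: φ1=-0.6551285, φ2=-1.0998698, Δφ=-0.4447413, Δλ=-0.5446509 rad; a=sin²(Δφ/2)+cosφ1·cosφ2·sin²(Δλ/2)=0.0746676073; c=2·atan2(√a, √(1-a))=0.553547772; dist=6371·c=3526.653 ≈ 3526.7 km; running total=11810.6 km
Leg 2 bearing: y=sinΔλ·cosφ2=-0.23507712, x=cosφ1·sinφ2-sinφ1·cosφ2·cosΔλ=-0.47022140; θ=atan2(y, x)=-153.4382° <0 so +360° → 206.5618° ≈ 206.6°
Leg 3: φ1=-1.0998698, φ2=1.2588414, Δφ=2.3587113, Δλ=-2.0473340 rad; a=sin²(Δφ/2)+cosφ1·cosφ2·sin²(Δλ/2)=0.9560067945; c=2·atan2(√a, √(1-a))=2.718963179; dist=6371·c=17322.514 ≈ 17322.5 km; running total=29133.1 km
Leg 3 bearing: y=sinΔλ·cosφ2=-0.27272536, x=cosφ1·sinφ2-sinφ1·cosφ2·cosΔλ=0.30635288; θ=atan2(y, x)=-41.6765° <0 so +360° → 318.3235° ≈ 318.3°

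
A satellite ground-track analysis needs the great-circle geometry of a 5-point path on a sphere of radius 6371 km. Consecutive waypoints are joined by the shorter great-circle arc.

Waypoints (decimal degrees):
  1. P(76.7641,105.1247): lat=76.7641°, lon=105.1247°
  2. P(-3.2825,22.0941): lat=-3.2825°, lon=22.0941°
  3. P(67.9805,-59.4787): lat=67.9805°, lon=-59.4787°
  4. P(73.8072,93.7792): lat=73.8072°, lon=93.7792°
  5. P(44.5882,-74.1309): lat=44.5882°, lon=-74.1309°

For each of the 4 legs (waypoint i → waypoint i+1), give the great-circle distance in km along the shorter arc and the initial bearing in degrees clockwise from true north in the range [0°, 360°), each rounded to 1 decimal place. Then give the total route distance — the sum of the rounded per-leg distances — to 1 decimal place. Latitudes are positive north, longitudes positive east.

Leg 1: φ1=1.3397863, φ2=-0.0572904, Δφ=-1.3970767, Δλ=-1.4491573 rad; a=sin²(Δφ/2)+cosφ1·cosφ2·sin²(Δλ/2)=0.5140008465; c=2·atan2(√a, √(1-a))=1.598801680; dist=6371·c=10185.966 ≈ 10186.0 km; running total=10186.0 km
Leg 1 bearing: y=sinΔλ·cosφ2=-0.99098257, x=cosφ1·sinφ2-sinφ1·cosφ2·cosΔλ=-0.13103224; θ=atan2(y, x)=-97.5322° <0 so +360° → 262.4678° ≈ 262.5°
Leg 2: φ1=-0.0572904, φ2=1.1864836, Δφ=1.2437740, Δλ=-1.4237139 rad; a=sin²(Δφ/2)+cosφ1·cosφ2·sin²(Δλ/2)=0.4991133619; c=2·atan2(√a, √(1-a))=1.569023050; dist=6371·c=9996.246 ≈ 9996.2 km; running total=20182.2 km
Leg 2 bearing: y=sinΔλ·cosφ2=-0.37087405, x=cosφ1·sinφ2-sinφ1·cosφ2·cosΔλ=0.92868148; θ=atan2(y, x)=-21.7696° <0 so +360° → 338.2304° ≈ 338.2°
Leg 3: φ1=1.1864836, φ2=1.2881787, Δφ=0.1016951, Δλ=2.6748550 rad; a=sin²(Δφ/2)+cosφ1·cosφ2·sin²(Δλ/2)=0.1015464079; c=2·atan2(√a, √(1-a))=0.648638231; dist=6371·c=4132.474 ≈ 4132.5 km; running total=24314.7 km
Leg 3 bearing: y=sinΔλ·cosφ2=0.12548481, x=cosφ1·sinφ2-sinφ1·cosφ2·cosΔλ=0.59092512; θ=atan2(y, x)=11.9888° ≈ 12.0°
Leg 4: φ1=1.2881787, φ2=0.7782109, Δφ=-0.5099678, Δλ=-2.9305841 rad; a=sin²(Δφ/2)+cosφ1·cosφ2·sin²(Δλ/2)=0.2600207138; c=2·atan2(√a, √(1-a))=1.070188837; dist=6371·c=6818.173 ≈ 6818.2 km; running total=31132.9 km
Leg 4 bearing: y=sinΔλ·cosφ2=-0.14916143, x=cosφ1·sinφ2-sinφ1·cosφ2·cosΔλ=0.86451757; θ=atan2(y, x)=-9.7893° <0 so +360° → 350.2107° ≈ 350.2°

Leg 1: dist=10186.0 km, bearing=262.5°
Leg 2: dist=9996.2 km, bearing=338.2°
Leg 3: dist=4132.5 km, bearing=12.0°
Leg 4: dist=6818.2 km, bearing=350.2°
Total: 31132.9 km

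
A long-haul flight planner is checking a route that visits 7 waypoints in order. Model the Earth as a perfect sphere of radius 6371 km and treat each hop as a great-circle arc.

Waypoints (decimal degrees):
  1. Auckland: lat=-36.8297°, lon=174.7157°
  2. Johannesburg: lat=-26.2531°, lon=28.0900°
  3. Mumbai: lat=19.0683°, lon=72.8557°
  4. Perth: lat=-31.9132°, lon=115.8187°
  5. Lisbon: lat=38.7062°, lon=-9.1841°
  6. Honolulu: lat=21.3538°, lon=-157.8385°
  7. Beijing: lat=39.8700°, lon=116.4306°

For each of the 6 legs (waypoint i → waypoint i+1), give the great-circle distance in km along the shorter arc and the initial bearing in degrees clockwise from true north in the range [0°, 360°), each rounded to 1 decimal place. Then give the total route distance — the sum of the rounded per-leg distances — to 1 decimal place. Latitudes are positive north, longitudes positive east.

Leg 1: φ1=-0.6427995, φ2=-0.4582030, Δφ=0.1845965, Δλ=-2.5591012 rad; a=sin²(Δφ/2)+cosφ1·cosφ2·sin²(Δλ/2)=0.6671620384; c=2·atan2(√a, √(1-a))=1.911684274; dist=6371·c=12179.341 ≈ 12179.3 km; running total=12179.3 km
Leg 1 bearing: y=sinΔλ·cosφ2=-0.49336210, x=cosφ1·sinφ2-sinφ1·cosφ2·cosΔλ=-0.80300763; θ=atan2(y, x)=-148.4337° <0 so +360° → 211.5663° ≈ 211.6°
Leg 2: φ1=-0.4582030, φ2=0.3328046, Δφ=0.7910077, Δλ=0.7813089 rad; a=sin²(Δφ/2)+cosφ1·cosφ2·sin²(Δλ/2)=0.2713462091; c=2·atan2(√a, √(1-a))=1.095831034; dist=6371·c=6981.540 ≈ 6981.5 km; running total=19160.8 km
Leg 2 bearing: y=sinΔλ·cosφ2=0.66556920, x=cosφ1·sinφ2-sinφ1·cosφ2·cosΔλ=0.58981982; θ=atan2(y, x)=48.4530° ≈ 48.5°
Leg 3: φ1=0.3328046, φ2=-0.5569904, Δφ=-0.8897950, Δλ=0.7498458 rad; a=sin²(Δφ/2)+cosφ1·cosφ2·sin²(Δλ/2)=0.2928016352; c=2·atan2(√a, √(1-a))=1.143516488; dist=6371·c=7285.344 ≈ 7285.3 km; running total=26446.1 km
Leg 3 bearing: y=sinΔλ·cosφ2=0.57851323, x=cosφ1·sinφ2-sinφ1·cosφ2·cosΔλ=-0.70256515; θ=atan2(y, x)=140.5309° ≈ 140.5°
Leg 4: φ1=-0.5569904, φ2=0.6755506, Δφ=1.2325410, Δλ=-2.1817104 rad; a=sin²(Δφ/2)+cosφ1·cosφ2·sin²(Δλ/2)=0.8552694429; c=2·atan2(√a, √(1-a))=2.361060075; dist=6371·c=15042.314 ≈ 15042.3 km; running total=41488.4 km
Leg 4 bearing: y=sinΔλ·cosφ2=-0.63921386, x=cosφ1·sinφ2-sinφ1·cosφ2·cosΔλ=0.29417704; θ=atan2(y, x)=-65.2873° <0 so +360° → 294.7127° ≈ 294.7°
Leg 5: φ1=0.6755506, φ2=0.3726941, Δφ=-0.3028565, Δλ=-2.5945087 rad; a=sin²(Δφ/2)+cosφ1·cosφ2·sin²(Δλ/2)=0.6965070825; c=2·atan2(√a, √(1-a))=1.974703565; dist=6371·c=12580.836 ≈ 12580.8 km; running total=54069.2 km
Leg 5 bearing: y=sinΔλ·cosφ2=-0.48448718, x=cosφ1·sinφ2-sinφ1·cosφ2·cosΔλ=0.78154465; θ=atan2(y, x)=-31.7952° <0 so +360° → 328.2048° ≈ 328.2°
Leg 6: φ1=0.3726941, φ2=0.6958628, Δφ=0.3231687, Δλ=4.7868988 rad; a=sin²(Δφ/2)+cosφ1·cosφ2·sin²(Δλ/2)=0.3566833056; c=2·atan2(√a, √(1-a))=1.280085405; dist=6371·c=8155.424 ≈ 8155.4 km; running total=62224.6 km
Leg 6 bearing: y=sinΔλ·cosφ2=-0.76537142, x=cosφ1·sinφ2-sinφ1·cosφ2·cosΔλ=0.57623597; θ=atan2(y, x)=-53.0245° <0 so +360° → 306.9755° ≈ 307.0°

Leg 1: dist=12179.3 km, bearing=211.6°
Leg 2: dist=6981.5 km, bearing=48.5°
Leg 3: dist=7285.3 km, bearing=140.5°
Leg 4: dist=15042.3 km, bearing=294.7°
Leg 5: dist=12580.8 km, bearing=328.2°
Leg 6: dist=8155.4 km, bearing=307.0°
Total: 62224.6 km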